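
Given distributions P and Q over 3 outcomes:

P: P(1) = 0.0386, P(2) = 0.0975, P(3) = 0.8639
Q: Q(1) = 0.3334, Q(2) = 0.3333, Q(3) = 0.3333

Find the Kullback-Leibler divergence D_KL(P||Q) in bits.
0.8941 bits

D_KL(P||Q) = Σ P(x) log₂(P(x)/Q(x))

Computing term by term:
  P(1)·log₂(P(1)/Q(1)) = 0.0386·log₂(0.0386/0.3334) = -0.12007
  P(2)·log₂(P(2)/Q(2)) = 0.0975·log₂(0.0975/0.3333) = -0.17290
  P(3)·log₂(P(3)/Q(3)) = 0.8639·log₂(0.8639/0.3333) = 1.18704

D_KL(P||Q) = -0.12007 - 0.17290 + 1.18704 = 0.89407 ≈ 0.8941 bits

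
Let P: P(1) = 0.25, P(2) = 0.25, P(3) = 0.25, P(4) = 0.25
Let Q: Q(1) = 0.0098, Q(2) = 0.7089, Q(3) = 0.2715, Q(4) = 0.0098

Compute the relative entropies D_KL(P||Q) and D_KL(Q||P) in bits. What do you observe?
D_KL(P||Q) = 1.9308 bits, D_KL(Q||P) = 1.0067 bits. The two directions give different values (D_KL(P||Q) exceeds D_KL(Q||P) by 0.9241 bits): KL divergence is asymmetric.

D_KL(P||Q) = Σ P(x) log₂(P(x)/Q(x))

Computing term by term:
  P(1)·log₂(P(1)/Q(1)) = 0.25·log₂(0.25/0.0098) = 1.16825
  P(2)·log₂(P(2)/Q(2)) = 0.25·log₂(0.25/0.7089) = -0.37591
  P(3)·log₂(P(3)/Q(3)) = 0.25·log₂(0.25/0.2715) = -0.02976
  P(4)·log₂(P(4)/Q(4)) = 0.25·log₂(0.25/0.0098) = 1.16825

D_KL(P||Q) = 1.16825 - 0.37591 - 0.02976 + 1.16825 = 1.93083 ≈ 1.9308 bits

D_KL(Q||P) = Σ Q(x) log₂(Q(x)/P(x))

Computing term by term:
  Q(1)·log₂(Q(1)/P(1)) = 0.0098·log₂(0.0098/0.25) = -0.04580
  Q(2)·log₂(Q(2)/P(2)) = 0.7089·log₂(0.7089/0.25) = 1.06594
  Q(3)·log₂(Q(3)/P(3)) = 0.2715·log₂(0.2715/0.25) = 0.03232
  Q(4)·log₂(Q(4)/P(4)) = 0.0098·log₂(0.0098/0.25) = -0.04580

D_KL(Q||P) = -0.04580 + 1.06594 + 0.03232 - 0.04580 = 1.00666 ≈ 1.0067 bits

These are NOT equal (difference: 0.9241 bits). KL divergence is asymmetric: D_KL(P||Q) ≠ D_KL(Q||P) in general.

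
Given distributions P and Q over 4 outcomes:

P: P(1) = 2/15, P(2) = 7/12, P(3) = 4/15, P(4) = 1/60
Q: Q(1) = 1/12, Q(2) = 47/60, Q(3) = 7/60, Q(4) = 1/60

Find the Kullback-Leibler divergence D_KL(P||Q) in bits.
0.1604 bits

D_KL(P||Q) = Σ P(x) log₂(P(x)/Q(x))

Computing term by term:
  P(1)·log₂(P(1)/Q(1)) = (2/15)·log₂((2/15)/(1/12)) = 0.09041
  P(2)·log₂(P(2)/Q(2)) = (7/12)·log₂((7/12)/(47/60)) = -0.24810
  P(3)·log₂(P(3)/Q(3)) = (4/15)·log₂((4/15)/(7/60)) = 0.31804
  P(4)·log₂(P(4)/Q(4)) = (1/60)·log₂((1/60)/(1/60)) = 0.00000

D_KL(P||Q) = 0.09041 - 0.24810 + 0.31804 + 0.00000 = 0.16035 ≈ 0.1604 bits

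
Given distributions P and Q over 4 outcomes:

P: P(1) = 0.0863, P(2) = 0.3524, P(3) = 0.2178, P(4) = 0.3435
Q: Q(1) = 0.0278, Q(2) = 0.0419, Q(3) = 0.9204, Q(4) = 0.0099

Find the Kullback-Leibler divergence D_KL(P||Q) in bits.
2.5284 bits

D_KL(P||Q) = Σ P(x) log₂(P(x)/Q(x))

Computing term by term:
  P(1)·log₂(P(1)/Q(1)) = 0.0863·log₂(0.0863/0.0278) = 0.14104
  P(2)·log₂(P(2)/Q(2)) = 0.3524·log₂(0.3524/0.0419) = 1.08264
  P(3)·log₂(P(3)/Q(3)) = 0.2178·log₂(0.2178/0.9204) = -0.45286
  P(4)·log₂(P(4)/Q(4)) = 0.3435·log₂(0.3435/0.0099) = 1.75760

D_KL(P||Q) = 0.14104 + 1.08264 - 0.45286 + 1.75760 = 2.52842 ≈ 2.5284 bits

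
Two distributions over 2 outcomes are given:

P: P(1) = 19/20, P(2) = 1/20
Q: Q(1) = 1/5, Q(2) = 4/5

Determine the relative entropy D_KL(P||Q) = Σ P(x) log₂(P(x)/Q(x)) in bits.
1.9355 bits

D_KL(P||Q) = Σ P(x) log₂(P(x)/Q(x))

Computing term by term:
  P(1)·log₂(P(1)/Q(1)) = (19/20)·log₂((19/20)/(1/5)) = 2.13553
  P(2)·log₂(P(2)/Q(2)) = (1/20)·log₂((1/20)/(4/5)) = -0.20000

D_KL(P||Q) = 2.13553 - 0.20000 = 1.93553 ≈ 1.9355 bits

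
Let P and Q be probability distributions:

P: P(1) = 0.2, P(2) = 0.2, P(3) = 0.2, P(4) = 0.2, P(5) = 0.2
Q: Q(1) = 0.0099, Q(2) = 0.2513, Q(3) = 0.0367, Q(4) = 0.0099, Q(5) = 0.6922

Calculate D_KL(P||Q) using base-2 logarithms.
1.7997 bits

D_KL(P||Q) = Σ P(x) log₂(P(x)/Q(x))

Computing term by term:
  P(1)·log₂(P(1)/Q(1)) = 0.2·log₂(0.2/0.0099) = 0.86729
  P(2)·log₂(P(2)/Q(2)) = 0.2·log₂(0.2/0.2513) = -0.06588
  P(3)·log₂(P(3)/Q(3)) = 0.2·log₂(0.2/0.0367) = 0.48923
  P(4)·log₂(P(4)/Q(4)) = 0.2·log₂(0.2/0.0099) = 0.86729
  P(5)·log₂(P(5)/Q(5)) = 0.2·log₂(0.2/0.6922) = -0.35824

D_KL(P||Q) = 0.86729 - 0.06588 + 0.48923 + 0.86729 - 0.35824 = 1.79969 ≈ 1.7997 bits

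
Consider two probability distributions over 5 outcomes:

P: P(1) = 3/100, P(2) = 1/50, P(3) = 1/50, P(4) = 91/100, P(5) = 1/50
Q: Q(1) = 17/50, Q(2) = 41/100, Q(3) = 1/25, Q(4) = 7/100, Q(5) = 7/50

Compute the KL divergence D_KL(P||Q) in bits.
3.0990 bits

D_KL(P||Q) = Σ P(x) log₂(P(x)/Q(x))

Computing term by term:
  P(1)·log₂(P(1)/Q(1)) = (3/100)·log₂((3/100)/(17/50)) = -0.10508
  P(2)·log₂(P(2)/Q(2)) = (1/50)·log₂((1/50)/(41/100)) = -0.08715
  P(3)·log₂(P(3)/Q(3)) = (1/50)·log₂((1/50)/(1/25)) = -0.02000
  P(4)·log₂(P(4)/Q(4)) = (91/100)·log₂((91/100)/(7/100)) = 3.36740
  P(5)·log₂(P(5)/Q(5)) = (1/50)·log₂((1/50)/(7/50)) = -0.05615

D_KL(P||Q) = -0.10508 - 0.08715 - 0.02000 + 3.36740 - 0.05615 = 3.09902 ≈ 3.0990 bits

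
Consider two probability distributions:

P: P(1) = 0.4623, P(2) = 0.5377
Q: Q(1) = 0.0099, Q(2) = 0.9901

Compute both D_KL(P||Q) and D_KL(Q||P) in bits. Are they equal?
D_KL(P||Q) = 2.0900 bits, D_KL(Q||P) = 0.8172 bits. No, they are not equal.

D_KL(P||Q) = Σ P(x) log₂(P(x)/Q(x))

Computing term by term:
  P(1)·log₂(P(1)/Q(1)) = 0.4623·log₂(0.4623/0.0099) = 2.56357
  P(2)·log₂(P(2)/Q(2)) = 0.5377·log₂(0.5377/0.9901) = -0.47359

D_KL(P||Q) = 2.56357 - 0.47359 = 2.08998 ≈ 2.0900 bits

D_KL(Q||P) = Σ Q(x) log₂(Q(x)/P(x))

Computing term by term:
  Q(1)·log₂(Q(1)/P(1)) = 0.0099·log₂(0.0099/0.4623) = -0.05490
  Q(2)·log₂(Q(2)/P(2)) = 0.9901·log₂(0.9901/0.5377) = 0.87205

D_KL(Q||P) = -0.05490 + 0.87205 = 0.81715 ≈ 0.8172 bits

These are NOT equal (difference: 1.2728 bits). KL divergence is asymmetric: D_KL(P||Q) ≠ D_KL(Q||P) in general.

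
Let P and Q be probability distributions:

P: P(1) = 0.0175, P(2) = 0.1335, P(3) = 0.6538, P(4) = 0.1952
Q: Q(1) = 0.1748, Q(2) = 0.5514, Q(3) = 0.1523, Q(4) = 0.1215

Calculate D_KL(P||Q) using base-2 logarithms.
1.1765 bits

D_KL(P||Q) = Σ P(x) log₂(P(x)/Q(x))

Computing term by term:
  P(1)·log₂(P(1)/Q(1)) = 0.0175·log₂(0.0175/0.1748) = -0.05810
  P(2)·log₂(P(2)/Q(2)) = 0.1335·log₂(0.1335/0.5514) = -0.27318
  P(3)·log₂(P(3)/Q(3)) = 0.6538·log₂(0.6538/0.1523) = 1.37424
  P(4)·log₂(P(4)/Q(4)) = 0.1952·log₂(0.1952/0.1215) = 0.13352

D_KL(P||Q) = -0.05810 - 0.27318 + 1.37424 + 0.13352 = 1.17648 ≈ 1.1765 bits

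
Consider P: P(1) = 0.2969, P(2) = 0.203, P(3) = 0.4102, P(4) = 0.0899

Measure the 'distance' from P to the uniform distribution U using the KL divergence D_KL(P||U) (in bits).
0.1731 bits

U(i) = 1/4 for all i

D_KL(P||U) = Σ P(x) log₂(P(x) / (1/4))
           = Σ P(x) log₂(P(x)) + log₂(4)
           = log₂(4) - H(P)

H(P) = -Σ P(x) log₂(P(x)):
  -P(1)·log₂(P(1)) = -(0.2969)·log₂(0.2969) = 0.52015
  -P(2)·log₂(P(2)) = -(0.203)·log₂(0.203) = 0.46699
  -P(3)·log₂(P(3)) = -(0.4102)·log₂(0.4102) = 0.52735
  -P(4)·log₂(P(4)) = -(0.0899)·log₂(0.0899) = 0.31245
H(P) = 0.52015 + 0.46699 + 0.52735 + 0.31245 = 1.82694 bits

log₂(4) = 2.00000 bits

D_KL(P||U) = 2.00000 - 1.82694 = 0.17306 ≈ 0.1731 bits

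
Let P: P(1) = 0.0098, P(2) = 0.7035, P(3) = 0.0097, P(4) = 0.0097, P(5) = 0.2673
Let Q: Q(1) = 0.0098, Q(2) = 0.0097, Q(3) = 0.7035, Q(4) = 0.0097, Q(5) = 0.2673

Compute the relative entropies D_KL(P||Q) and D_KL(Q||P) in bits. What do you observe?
D_KL(P||Q) = 4.2880 bits, D_KL(Q||P) = 4.2880 bits. The two directions give the same value here, because Q is a self-inverse relabeling of P; in general KL divergence is asymmetric.

D_KL(P||Q) = Σ P(x) log₂(P(x)/Q(x))

Computing term by term:
  P(1)·log₂(P(1)/Q(1)) = 0.0098·log₂(0.0098/0.0098) = 0.00000
  P(2)·log₂(P(2)/Q(2)) = 0.7035·log₂(0.7035/0.0097) = 4.34793
  P(3)·log₂(P(3)/Q(3)) = 0.0097·log₂(0.0097/0.7035) = -0.05995
  P(4)·log₂(P(4)/Q(4)) = 0.0097·log₂(0.0097/0.0097) = 0.00000
  P(5)·log₂(P(5)/Q(5)) = 0.2673·log₂(0.2673/0.2673) = 0.00000

D_KL(P||Q) = 0.00000 + 4.34793 - 0.05995 + 0.00000 + 0.00000 = 4.28798 ≈ 4.2880 bits

D_KL(Q||P) = Σ Q(x) log₂(Q(x)/P(x))

Computing term by term:
  Q(1)·log₂(Q(1)/P(1)) = 0.0098·log₂(0.0098/0.0098) = 0.00000
  Q(2)·log₂(Q(2)/P(2)) = 0.0097·log₂(0.0097/0.7035) = -0.05995
  Q(3)·log₂(Q(3)/P(3)) = 0.7035·log₂(0.7035/0.0097) = 4.34793
  Q(4)·log₂(Q(4)/P(4)) = 0.0097·log₂(0.0097/0.0097) = 0.00000
  Q(5)·log₂(Q(5)/P(5)) = 0.2673·log₂(0.2673/0.2673) = 0.00000

D_KL(Q||P) = 0.00000 - 0.05995 + 4.34793 + 0.00000 + 0.00000 = 4.28798 ≈ 4.2880 bits

These ARE equal here. Q is P with outcomes relabeled (Q(2) = P(3), Q(3) = P(2)) by a relabeling that is its own inverse, so the two sums contain exactly the same terms in a different order. This is a special case — KL divergence is not symmetric in general: D_KL(P||Q) ≠ D_KL(Q||P) for most P, Q.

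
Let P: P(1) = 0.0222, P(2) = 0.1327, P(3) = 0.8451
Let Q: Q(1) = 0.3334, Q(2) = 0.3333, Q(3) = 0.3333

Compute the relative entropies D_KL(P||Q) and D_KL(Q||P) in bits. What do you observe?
D_KL(P||Q) = 0.8713 bits, D_KL(Q||P) = 1.2986 bits. The two directions give different values (D_KL(Q||P) exceeds D_KL(P||Q) by 0.4273 bits): KL divergence is asymmetric.

D_KL(P||Q) = Σ P(x) log₂(P(x)/Q(x))

Computing term by term:
  P(1)·log₂(P(1)/Q(1)) = 0.0222·log₂(0.0222/0.3334) = -0.08677
  P(2)·log₂(P(2)/Q(2)) = 0.1327·log₂(0.1327/0.3333) = -0.17631
  P(3)·log₂(P(3)/Q(3)) = 0.8451·log₂(0.8451/0.3333) = 1.13438

D_KL(P||Q) = -0.08677 - 0.17631 + 1.13438 = 0.87130 ≈ 0.8713 bits

D_KL(Q||P) = Σ Q(x) log₂(Q(x)/P(x))

Computing term by term:
  Q(1)·log₂(Q(1)/P(1)) = 0.3334·log₂(0.3334/0.0222) = 1.30313
  Q(2)·log₂(Q(2)/P(2)) = 0.3333·log₂(0.3333/0.1327) = 0.44284
  Q(3)·log₂(Q(3)/P(3)) = 0.3333·log₂(0.3333/0.8451) = -0.44739

D_KL(Q||P) = 1.30313 + 0.44284 - 0.44739 = 1.29858 ≈ 1.2986 bits

These are NOT equal (difference: 0.4273 bits). KL divergence is asymmetric: D_KL(P||Q) ≠ D_KL(Q||P) in general.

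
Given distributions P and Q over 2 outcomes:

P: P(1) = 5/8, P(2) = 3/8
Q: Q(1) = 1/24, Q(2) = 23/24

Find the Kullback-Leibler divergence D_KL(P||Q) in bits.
1.9342 bits

D_KL(P||Q) = Σ P(x) log₂(P(x)/Q(x))

Computing term by term:
  P(1)·log₂(P(1)/Q(1)) = (5/8)·log₂((5/8)/(1/24)) = 2.44181
  P(2)·log₂(P(2)/Q(2)) = (3/8)·log₂((3/8)/(23/24)) = -0.50761

D_KL(P||Q) = 2.44181 - 0.50761 = 1.93420 ≈ 1.9342 bits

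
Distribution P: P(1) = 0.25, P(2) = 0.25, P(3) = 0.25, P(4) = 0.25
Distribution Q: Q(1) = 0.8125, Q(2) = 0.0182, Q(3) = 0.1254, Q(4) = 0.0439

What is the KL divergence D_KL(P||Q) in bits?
1.3961 bits

D_KL(P||Q) = Σ P(x) log₂(P(x)/Q(x))

Computing term by term:
  P(1)·log₂(P(1)/Q(1)) = 0.25·log₂(0.25/0.8125) = -0.42511
  P(2)·log₂(P(2)/Q(2)) = 0.25·log₂(0.25/0.0182) = 0.94498
  P(3)·log₂(P(3)/Q(3)) = 0.25·log₂(0.25/0.1254) = 0.24885
  P(4)·log₂(P(4)/Q(4)) = 0.25·log₂(0.25/0.0439) = 0.62741

D_KL(P||Q) = -0.42511 + 0.94498 + 0.24885 + 0.62741 = 1.39613 ≈ 1.3961 bits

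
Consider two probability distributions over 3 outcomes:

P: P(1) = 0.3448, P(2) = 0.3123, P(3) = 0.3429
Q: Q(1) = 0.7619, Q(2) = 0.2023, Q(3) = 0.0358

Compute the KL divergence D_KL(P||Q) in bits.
0.9190 bits

D_KL(P||Q) = Σ P(x) log₂(P(x)/Q(x))

Computing term by term:
  P(1)·log₂(P(1)/Q(1)) = 0.3448·log₂(0.3448/0.7619) = -0.39440
  P(2)·log₂(P(2)/Q(2)) = 0.3123·log₂(0.3123/0.2023) = 0.19564
  P(3)·log₂(P(3)/Q(3)) = 0.3429·log₂(0.3429/0.0358) = 1.11777

D_KL(P||Q) = -0.39440 + 0.19564 + 1.11777 = 0.91901 ≈ 0.9190 bits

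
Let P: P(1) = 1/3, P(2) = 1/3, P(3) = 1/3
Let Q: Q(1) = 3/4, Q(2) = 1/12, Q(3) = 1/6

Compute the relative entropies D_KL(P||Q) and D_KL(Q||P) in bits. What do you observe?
D_KL(P||Q) = 0.6100 bits, D_KL(Q||P) = 0.5441 bits. The two directions give different values (D_KL(P||Q) exceeds D_KL(Q||P) by 0.0659 bits): KL divergence is asymmetric.

D_KL(P||Q) = Σ P(x) log₂(P(x)/Q(x))

Computing term by term:
  P(1)·log₂(P(1)/Q(1)) = (1/3)·log₂((1/3)/(3/4)) = -0.38998
  P(2)·log₂(P(2)/Q(2)) = (1/3)·log₂((1/3)/(1/12)) = 0.66667
  P(3)·log₂(P(3)/Q(3)) = (1/3)·log₂((1/3)/(1/6)) = 0.33333

D_KL(P||Q) = -0.38998 + 0.66667 + 0.33333 = 0.61002 ≈ 0.6100 bits

D_KL(Q||P) = Σ Q(x) log₂(Q(x)/P(x))

Computing term by term:
  Q(1)·log₂(Q(1)/P(1)) = (3/4)·log₂((3/4)/(1/3)) = 0.87744
  Q(2)·log₂(Q(2)/P(2)) = (1/12)·log₂((1/12)/(1/3)) = -0.16667
  Q(3)·log₂(Q(3)/P(3)) = (1/6)·log₂((1/6)/(1/3)) = -0.16667

D_KL(Q||P) = 0.87744 - 0.16667 - 0.16667 = 0.54410 ≈ 0.5441 bits

These are NOT equal (difference: 0.0659 bits). KL divergence is asymmetric: D_KL(P||Q) ≠ D_KL(Q||P) in general.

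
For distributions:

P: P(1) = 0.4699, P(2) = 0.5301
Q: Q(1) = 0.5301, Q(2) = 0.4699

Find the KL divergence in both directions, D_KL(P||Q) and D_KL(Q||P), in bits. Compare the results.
D_KL(P||Q) = 0.0105 bits, D_KL(Q||P) = 0.0105 bits. The two directions give exactly the same value for this pair.

D_KL(P||Q) = Σ P(x) log₂(P(x)/Q(x))

Computing term by term:
  P(1)·log₂(P(1)/Q(1)) = 0.4699·log₂(0.4699/0.5301) = -0.08172
  P(2)·log₂(P(2)/Q(2)) = 0.5301·log₂(0.5301/0.4699) = 0.09219

D_KL(P||Q) = -0.08172 + 0.09219 = 0.01047 ≈ 0.0105 bits

D_KL(Q||P) = Σ Q(x) log₂(Q(x)/P(x))

Computing term by term:
  Q(1)·log₂(Q(1)/P(1)) = 0.5301·log₂(0.5301/0.4699) = 0.09219
  Q(2)·log₂(Q(2)/P(2)) = 0.4699·log₂(0.4699/0.5301) = -0.08172

D_KL(Q||P) = 0.09219 - 0.08172 = 0.01047 ≈ 0.0105 bits

These ARE equal here. Q is P with outcomes relabeled (Q(1) = P(2), Q(2) = P(1)) by a relabeling that is its own inverse, so the two sums contain exactly the same terms in a different order. This is a special case — KL divergence is not symmetric in general: D_KL(P||Q) ≠ D_KL(Q||P) for most P, Q.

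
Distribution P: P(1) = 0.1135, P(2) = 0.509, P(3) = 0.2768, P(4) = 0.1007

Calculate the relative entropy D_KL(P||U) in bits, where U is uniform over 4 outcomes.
0.3014 bits

U(i) = 1/4 for all i

D_KL(P||U) = Σ P(x) log₂(P(x) / (1/4))
           = Σ P(x) log₂(P(x)) + log₂(4)
           = log₂(4) - H(P)

H(P) = -Σ P(x) log₂(P(x)):
  -P(1)·log₂(P(1)) = -(0.1135)·log₂(0.1135) = 0.35630
  -P(2)·log₂(P(2)) = -(0.509)·log₂(0.509) = 0.49590
  -P(3)·log₂(P(3)) = -(0.2768)·log₂(0.2768) = 0.51293
  -P(4)·log₂(P(4)) = -(0.1007)·log₂(0.1007) = 0.33350
H(P) = 0.35630 + 0.49590 + 0.51293 + 0.33350 = 1.69863 bits

log₂(4) = 2.00000 bits

D_KL(P||U) = 2.00000 - 1.69863 = 0.30137 ≈ 0.3014 bits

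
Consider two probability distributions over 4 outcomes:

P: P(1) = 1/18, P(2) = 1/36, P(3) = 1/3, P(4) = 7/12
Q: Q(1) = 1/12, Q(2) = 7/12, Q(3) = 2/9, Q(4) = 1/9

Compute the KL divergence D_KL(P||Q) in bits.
1.4360 bits

D_KL(P||Q) = Σ P(x) log₂(P(x)/Q(x))

Computing term by term:
  P(1)·log₂(P(1)/Q(1)) = (1/18)·log₂((1/18)/(1/12)) = -0.03250
  P(2)·log₂(P(2)/Q(2)) = (1/36)·log₂((1/36)/(7/12)) = -0.12201
  P(3)·log₂(P(3)/Q(3)) = (1/3)·log₂((1/3)/(2/9)) = 0.19499
  P(4)·log₂(P(4)/Q(4)) = (7/12)·log₂((7/12)/(1/9)) = 1.39552

D_KL(P||Q) = -0.03250 - 0.12201 + 0.19499 + 1.39552 = 1.43600 ≈ 1.4360 bits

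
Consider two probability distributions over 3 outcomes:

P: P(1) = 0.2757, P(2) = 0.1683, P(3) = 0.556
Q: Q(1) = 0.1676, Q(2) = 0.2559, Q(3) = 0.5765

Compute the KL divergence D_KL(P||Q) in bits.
0.0672 bits

D_KL(P||Q) = Σ P(x) log₂(P(x)/Q(x))

Computing term by term:
  P(1)·log₂(P(1)/Q(1)) = 0.2757·log₂(0.2757/0.1676) = 0.19797
  P(2)·log₂(P(2)/Q(2)) = 0.1683·log₂(0.1683/0.2559) = -0.10174
  P(3)·log₂(P(3)/Q(3)) = 0.556·log₂(0.556/0.5765) = -0.02904

D_KL(P||Q) = 0.19797 - 0.10174 - 0.02904 = 0.06719 ≈ 0.0672 bits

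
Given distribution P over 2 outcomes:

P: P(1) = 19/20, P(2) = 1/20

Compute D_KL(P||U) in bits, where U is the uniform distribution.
0.7136 bits

U(i) = 1/2 for all i

D_KL(P||U) = Σ P(x) log₂(P(x) / (1/2))
           = Σ P(x) log₂(P(x)) + log₂(2)
           = log₂(2) - H(P)

H(P) = -Σ P(x) log₂(P(x)):
  -P(1)·log₂(P(1)) = -(19/20)·log₂(19/20) = 0.07030
  -P(2)·log₂(P(2)) = -(1/20)·log₂(1/20) = 0.21610
H(P) = 0.07030 + 0.21610 = 0.28640 bits

log₂(2) = 1.00000 bits

D_KL(P||U) = 1.00000 - 0.28640 = 0.71360 ≈ 0.7136 bits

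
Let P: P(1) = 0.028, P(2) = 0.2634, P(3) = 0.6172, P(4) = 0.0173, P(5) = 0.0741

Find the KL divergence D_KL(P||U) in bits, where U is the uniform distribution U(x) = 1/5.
0.8614 bits

U(i) = 1/5 for all i

D_KL(P||U) = Σ P(x) log₂(P(x) / (1/5))
           = Σ P(x) log₂(P(x)) + log₂(5)
           = log₂(5) - H(P)

H(P) = -Σ P(x) log₂(P(x)):
  -P(1)·log₂(P(1)) = -(0.028)·log₂(0.028) = 0.14444
  -P(2)·log₂(P(2)) = -(0.2634)·log₂(0.2634) = 0.50696
  -P(3)·log₂(P(3)) = -(0.6172)·log₂(0.6172) = 0.42969
  -P(4)·log₂(P(4)) = -(0.0173)·log₂(0.0173) = 0.10126
  -P(5)·log₂(P(5)) = -(0.0741)·log₂(0.0741) = 0.27820
H(P) = 0.14444 + 0.50696 + 0.42969 + 0.10126 + 0.27820 = 1.46055 bits

log₂(5) = 2.32193 bits

D_KL(P||U) = 2.32193 - 1.46055 = 0.86138 ≈ 0.8614 bits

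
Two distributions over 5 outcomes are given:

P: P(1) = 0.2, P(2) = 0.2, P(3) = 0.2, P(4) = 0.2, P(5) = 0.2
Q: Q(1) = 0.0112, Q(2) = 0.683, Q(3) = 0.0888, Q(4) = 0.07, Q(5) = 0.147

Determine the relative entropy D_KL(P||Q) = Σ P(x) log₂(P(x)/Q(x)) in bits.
1.1033 bits

D_KL(P||Q) = Σ P(x) log₂(P(x)/Q(x))

Computing term by term:
  P(1)·log₂(P(1)/Q(1)) = 0.2·log₂(0.2/0.0112) = 0.83169
  P(2)·log₂(P(2)/Q(2)) = 0.2·log₂(0.2/0.683) = -0.35438
  P(3)·log₂(P(3)/Q(3)) = 0.2·log₂(0.2/0.0888) = 0.23427
  P(4)·log₂(P(4)/Q(4)) = 0.2·log₂(0.2/0.07) = 0.30291
  P(5)·log₂(P(5)/Q(5)) = 0.2·log₂(0.2/0.147) = 0.08884

D_KL(P||Q) = 0.83169 - 0.35438 + 0.23427 + 0.30291 + 0.08884 = 1.10333 ≈ 1.1033 bits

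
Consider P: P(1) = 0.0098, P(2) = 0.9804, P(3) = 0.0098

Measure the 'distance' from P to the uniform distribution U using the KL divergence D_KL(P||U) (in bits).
1.4262 bits

U(i) = 1/3 for all i

D_KL(P||U) = Σ P(x) log₂(P(x) / (1/3))
           = Σ P(x) log₂(P(x)) + log₂(3)
           = log₂(3) - H(P)

H(P) = -Σ P(x) log₂(P(x)):
  -P(1)·log₂(P(1)) = -(0.0098)·log₂(0.0098) = 0.06540
  -P(2)·log₂(P(2)) = -(0.9804)·log₂(0.9804) = 0.02800
  -P(3)·log₂(P(3)) = -(0.0098)·log₂(0.0098) = 0.06540
H(P) = 0.06540 + 0.02800 + 0.06540 = 0.15880 bits

log₂(3) = 1.58496 bits

D_KL(P||U) = 1.58496 - 0.15880 = 1.42616 ≈ 1.4262 bits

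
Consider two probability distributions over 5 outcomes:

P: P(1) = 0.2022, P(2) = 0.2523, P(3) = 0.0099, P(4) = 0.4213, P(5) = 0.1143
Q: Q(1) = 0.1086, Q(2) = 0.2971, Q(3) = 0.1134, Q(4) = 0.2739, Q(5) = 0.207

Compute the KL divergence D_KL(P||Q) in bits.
0.2508 bits

D_KL(P||Q) = Σ P(x) log₂(P(x)/Q(x))

Computing term by term:
  P(1)·log₂(P(1)/Q(1)) = 0.2022·log₂(0.2022/0.1086) = 0.18132
  P(2)·log₂(P(2)/Q(2)) = 0.2523·log₂(0.2523/0.2971) = -0.05949
  P(3)·log₂(P(3)/Q(3)) = 0.0099·log₂(0.0099/0.1134) = -0.03483
  P(4)·log₂(P(4)/Q(4)) = 0.4213·log₂(0.4213/0.2739) = 0.26171
  P(5)·log₂(P(5)/Q(5)) = 0.1143·log₂(0.1143/0.207) = -0.09793

D_KL(P||Q) = 0.18132 - 0.05949 - 0.03483 + 0.26171 - 0.09793 = 0.25078 ≈ 0.2508 bits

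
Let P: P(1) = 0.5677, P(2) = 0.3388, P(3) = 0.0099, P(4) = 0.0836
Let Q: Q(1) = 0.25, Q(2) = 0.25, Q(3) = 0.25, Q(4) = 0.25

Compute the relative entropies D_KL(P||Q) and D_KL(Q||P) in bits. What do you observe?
D_KL(P||Q) = 0.6420 bits, D_KL(Q||P) = 1.1543 bits. The two directions give different values (D_KL(Q||P) exceeds D_KL(P||Q) by 0.5123 bits): KL divergence is asymmetric.

D_KL(P||Q) = Σ P(x) log₂(P(x)/Q(x))

Computing term by term:
  P(1)·log₂(P(1)/Q(1)) = 0.5677·log₂(0.5677/0.25) = 0.67170
  P(2)·log₂(P(2)/Q(2)) = 0.3388·log₂(0.3388/0.25) = 0.14857
  P(3)·log₂(P(3)/Q(3)) = 0.0099·log₂(0.0099/0.25) = -0.04612
  P(4)·log₂(P(4)/Q(4)) = 0.0836·log₂(0.0836/0.25) = -0.13212

D_KL(P||Q) = 0.67170 + 0.14857 - 0.04612 - 0.13212 = 0.64203 ≈ 0.6420 bits

D_KL(Q||P) = Σ Q(x) log₂(Q(x)/P(x))

Computing term by term:
  Q(1)·log₂(Q(1)/P(1)) = 0.25·log₂(0.25/0.5677) = -0.29580
  Q(2)·log₂(Q(2)/P(2)) = 0.25·log₂(0.25/0.3388) = -0.10963
  Q(3)·log₂(Q(3)/P(3)) = 0.25·log₂(0.25/0.0099) = 1.16459
  Q(4)·log₂(Q(4)/P(4)) = 0.25·log₂(0.25/0.0836) = 0.39509

D_KL(Q||P) = -0.29580 - 0.10963 + 1.16459 + 0.39509 = 1.15425 ≈ 1.1543 bits

These are NOT equal (difference: 0.5123 bits). KL divergence is asymmetric: D_KL(P||Q) ≠ D_KL(Q||P) in general.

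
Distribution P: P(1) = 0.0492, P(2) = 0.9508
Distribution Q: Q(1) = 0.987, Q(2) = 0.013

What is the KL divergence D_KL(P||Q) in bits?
5.6750 bits

D_KL(P||Q) = Σ P(x) log₂(P(x)/Q(x))

Computing term by term:
  P(1)·log₂(P(1)/Q(1)) = 0.0492·log₂(0.0492/0.987) = -0.21285
  P(2)·log₂(P(2)/Q(2)) = 0.9508·log₂(0.9508/0.013) = 5.88788

D_KL(P||Q) = -0.21285 + 5.88788 = 5.67503 ≈ 5.6750 bits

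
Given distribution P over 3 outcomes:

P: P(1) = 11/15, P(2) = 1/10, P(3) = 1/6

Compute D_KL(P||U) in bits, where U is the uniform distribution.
0.4938 bits

U(i) = 1/3 for all i

D_KL(P||U) = Σ P(x) log₂(P(x) / (1/3))
           = Σ P(x) log₂(P(x)) + log₂(3)
           = log₂(3) - H(P)

H(P) = -Σ P(x) log₂(P(x)):
  -P(1)·log₂(P(1)) = -(11/15)·log₂(11/15) = 0.32814
  -P(2)·log₂(P(2)) = -(1/10)·log₂(1/10) = 0.33219
  -P(3)·log₂(P(3)) = -(1/6)·log₂(1/6) = 0.43083
H(P) = 0.32814 + 0.33219 + 0.43083 = 1.09116 bits

log₂(3) = 1.58496 bits

D_KL(P||U) = 1.58496 - 1.09116 = 0.49380 ≈ 0.4938 bits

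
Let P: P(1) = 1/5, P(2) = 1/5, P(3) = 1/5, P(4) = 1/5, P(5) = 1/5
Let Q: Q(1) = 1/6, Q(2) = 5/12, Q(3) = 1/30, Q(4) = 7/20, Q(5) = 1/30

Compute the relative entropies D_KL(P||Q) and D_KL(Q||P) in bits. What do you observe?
D_KL(P||Q) = 0.7133 bits, D_KL(Q||P) = 0.5076 bits. The two directions give different values (D_KL(P||Q) exceeds D_KL(Q||P) by 0.2057 bits): KL divergence is asymmetric.

D_KL(P||Q) = Σ P(x) log₂(P(x)/Q(x))

Computing term by term:
  P(1)·log₂(P(1)/Q(1)) = (1/5)·log₂((1/5)/(1/6)) = 0.05261
  P(2)·log₂(P(2)/Q(2)) = (1/5)·log₂((1/5)/(5/12)) = -0.21178
  P(3)·log₂(P(3)/Q(3)) = (1/5)·log₂((1/5)/(1/30)) = 0.51699
  P(4)·log₂(P(4)/Q(4)) = (1/5)·log₂((1/5)/(7/20)) = -0.16147
  P(5)·log₂(P(5)/Q(5)) = (1/5)·log₂((1/5)/(1/30)) = 0.51699

D_KL(P||Q) = 0.05261 - 0.21178 + 0.51699 - 0.16147 + 0.51699 = 0.71334 ≈ 0.7133 bits

D_KL(Q||P) = Σ Q(x) log₂(Q(x)/P(x))

Computing term by term:
  Q(1)·log₂(Q(1)/P(1)) = (1/6)·log₂((1/6)/(1/5)) = -0.04384
  Q(2)·log₂(Q(2)/P(2)) = (5/12)·log₂((5/12)/(1/5)) = 0.44121
  Q(3)·log₂(Q(3)/P(3)) = (1/30)·log₂((1/30)/(1/5)) = -0.08617
  Q(4)·log₂(Q(4)/P(4)) = (7/20)·log₂((7/20)/(1/5)) = 0.28257
  Q(5)·log₂(Q(5)/P(5)) = (1/30)·log₂((1/30)/(1/5)) = -0.08617

D_KL(Q||P) = -0.04384 + 0.44121 - 0.08617 + 0.28257 - 0.08617 = 0.50760 ≈ 0.5076 bits

These are NOT equal (difference: 0.2057 bits). KL divergence is asymmetric: D_KL(P||Q) ≠ D_KL(Q||P) in general.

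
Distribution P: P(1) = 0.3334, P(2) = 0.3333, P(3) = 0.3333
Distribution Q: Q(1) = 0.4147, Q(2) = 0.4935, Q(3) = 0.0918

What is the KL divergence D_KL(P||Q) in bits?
0.3263 bits

D_KL(P||Q) = Σ P(x) log₂(P(x)/Q(x))

Computing term by term:
  P(1)·log₂(P(1)/Q(1)) = 0.3334·log₂(0.3334/0.4147) = -0.10496
  P(2)·log₂(P(2)/Q(2)) = 0.3333·log₂(0.3333/0.4935) = -0.18872
  P(3)·log₂(P(3)/Q(3)) = 0.3333·log₂(0.3333/0.0918) = 0.62002

D_KL(P||Q) = -0.10496 - 0.18872 + 0.62002 = 0.32634 ≈ 0.3263 bits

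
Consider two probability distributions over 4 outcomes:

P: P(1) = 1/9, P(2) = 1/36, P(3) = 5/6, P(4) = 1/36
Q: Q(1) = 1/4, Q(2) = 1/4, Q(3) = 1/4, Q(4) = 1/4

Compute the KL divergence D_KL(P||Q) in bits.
1.1414 bits

D_KL(P||Q) = Σ P(x) log₂(P(x)/Q(x))

Computing term by term:
  P(1)·log₂(P(1)/Q(1)) = (1/9)·log₂((1/9)/(1/4)) = -0.12999
  P(2)·log₂(P(2)/Q(2)) = (1/36)·log₂((1/36)/(1/4)) = -0.08805
  P(3)·log₂(P(3)/Q(3)) = (5/6)·log₂((5/6)/(1/4)) = 1.44747
  P(4)·log₂(P(4)/Q(4)) = (1/36)·log₂((1/36)/(1/4)) = -0.08805

D_KL(P||Q) = -0.12999 - 0.08805 + 1.44747 - 0.08805 = 1.14138 ≈ 1.1414 bits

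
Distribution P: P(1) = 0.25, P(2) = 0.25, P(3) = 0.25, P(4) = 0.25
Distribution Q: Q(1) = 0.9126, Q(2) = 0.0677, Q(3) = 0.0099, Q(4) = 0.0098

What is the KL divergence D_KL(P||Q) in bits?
2.3370 bits

D_KL(P||Q) = Σ P(x) log₂(P(x)/Q(x))

Computing term by term:
  P(1)·log₂(P(1)/Q(1)) = 0.25·log₂(0.25/0.9126) = -0.46701
  P(2)·log₂(P(2)/Q(2)) = 0.25·log₂(0.25/0.0677) = 0.47118
  P(3)·log₂(P(3)/Q(3)) = 0.25·log₂(0.25/0.0099) = 1.16459
  P(4)·log₂(P(4)/Q(4)) = 0.25·log₂(0.25/0.0098) = 1.16825

D_KL(P||Q) = -0.46701 + 0.47118 + 1.16459 + 1.16825 = 2.33701 ≈ 2.3370 bits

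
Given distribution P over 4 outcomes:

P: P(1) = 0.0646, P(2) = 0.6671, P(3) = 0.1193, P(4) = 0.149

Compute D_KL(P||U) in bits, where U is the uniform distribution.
0.5799 bits

U(i) = 1/4 for all i

D_KL(P||U) = Σ P(x) log₂(P(x) / (1/4))
           = Σ P(x) log₂(P(x)) + log₂(4)
           = log₂(4) - H(P)

H(P) = -Σ P(x) log₂(P(x)):
  -P(1)·log₂(P(1)) = -(0.0646)·log₂(0.0646) = 0.25532
  -P(2)·log₂(P(2)) = -(0.6671)·log₂(0.6671) = 0.38960
  -P(3)·log₂(P(3)) = -(0.1193)·log₂(0.1193) = 0.36593
  -P(4)·log₂(P(4)) = -(0.149)·log₂(0.149) = 0.40925
H(P) = 0.25532 + 0.38960 + 0.36593 + 0.40925 = 1.42010 bits

log₂(4) = 2.00000 bits

D_KL(P||U) = 2.00000 - 1.42010 = 0.57990 ≈ 0.5799 bits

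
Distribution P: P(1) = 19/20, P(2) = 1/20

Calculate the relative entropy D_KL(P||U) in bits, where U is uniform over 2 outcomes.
0.7136 bits

U(i) = 1/2 for all i

D_KL(P||U) = Σ P(x) log₂(P(x) / (1/2))
           = Σ P(x) log₂(P(x)) + log₂(2)
           = log₂(2) - H(P)

H(P) = -Σ P(x) log₂(P(x)):
  -P(1)·log₂(P(1)) = -(19/20)·log₂(19/20) = 0.07030
  -P(2)·log₂(P(2)) = -(1/20)·log₂(1/20) = 0.21610
H(P) = 0.07030 + 0.21610 = 0.28640 bits

log₂(2) = 1.00000 bits

D_KL(P||U) = 1.00000 - 0.28640 = 0.71360 ≈ 0.7136 bits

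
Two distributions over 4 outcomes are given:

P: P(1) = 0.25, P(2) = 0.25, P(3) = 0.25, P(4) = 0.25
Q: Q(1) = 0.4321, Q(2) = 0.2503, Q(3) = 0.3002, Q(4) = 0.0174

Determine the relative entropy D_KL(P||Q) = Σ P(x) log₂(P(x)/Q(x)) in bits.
0.6974 bits

D_KL(P||Q) = Σ P(x) log₂(P(x)/Q(x))

Computing term by term:
  P(1)·log₂(P(1)/Q(1)) = 0.25·log₂(0.25/0.4321) = -0.19736
  P(2)·log₂(P(2)/Q(2)) = 0.25·log₂(0.25/0.2503) = -0.00043
  P(3)·log₂(P(3)/Q(3)) = 0.25·log₂(0.25/0.3002) = -0.06600
  P(4)·log₂(P(4)/Q(4)) = 0.25·log₂(0.25/0.0174) = 0.96119

D_KL(P||Q) = -0.19736 - 0.00043 - 0.06600 + 0.96119 = 0.69740 ≈ 0.6974 bits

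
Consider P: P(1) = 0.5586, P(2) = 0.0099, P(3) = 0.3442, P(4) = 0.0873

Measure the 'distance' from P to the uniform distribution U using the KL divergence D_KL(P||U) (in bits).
0.6281 bits

U(i) = 1/4 for all i

D_KL(P||U) = Σ P(x) log₂(P(x) / (1/4))
           = Σ P(x) log₂(P(x)) + log₂(4)
           = log₂(4) - H(P)

H(P) = -Σ P(x) log₂(P(x)):
  -P(1)·log₂(P(1)) = -(0.5586)·log₂(0.5586) = 0.46929
  -P(2)·log₂(P(2)) = -(0.0099)·log₂(0.0099) = 0.06592
  -P(3)·log₂(P(3)) = -(0.3442)·log₂(0.3442) = 0.52961
  -P(4)·log₂(P(4)) = -(0.0873)·log₂(0.0873) = 0.30711
H(P) = 0.46929 + 0.06592 + 0.52961 + 0.30711 = 1.37193 bits

log₂(4) = 2.00000 bits

D_KL(P||U) = 2.00000 - 1.37193 = 0.62807 ≈ 0.6281 bits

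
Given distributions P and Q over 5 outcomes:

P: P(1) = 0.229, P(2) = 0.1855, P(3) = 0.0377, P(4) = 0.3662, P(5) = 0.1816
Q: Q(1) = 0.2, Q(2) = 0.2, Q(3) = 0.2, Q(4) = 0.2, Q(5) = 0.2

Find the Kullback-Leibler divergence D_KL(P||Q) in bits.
0.2281 bits

D_KL(P||Q) = Σ P(x) log₂(P(x)/Q(x))

Computing term by term:
  P(1)·log₂(P(1)/Q(1)) = 0.229·log₂(0.229/0.2) = 0.04473
  P(2)·log₂(P(2)/Q(2)) = 0.1855·log₂(0.1855/0.2) = -0.02014
  P(3)·log₂(P(3)/Q(3)) = 0.0377·log₂(0.0377/0.2) = -0.09076
  P(4)·log₂(P(4)/Q(4)) = 0.3662·log₂(0.3662/0.2) = 0.31956
  P(5)·log₂(P(5)/Q(5)) = 0.1816·log₂(0.1816/0.2) = -0.02529

D_KL(P||Q) = 0.04473 - 0.02014 - 0.09076 + 0.31956 - 0.02529 = 0.22810 ≈ 0.2281 bits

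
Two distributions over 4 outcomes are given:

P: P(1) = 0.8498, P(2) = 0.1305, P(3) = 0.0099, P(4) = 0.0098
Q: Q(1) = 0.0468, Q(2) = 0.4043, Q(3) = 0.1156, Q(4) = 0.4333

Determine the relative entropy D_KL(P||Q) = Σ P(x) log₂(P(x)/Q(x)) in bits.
3.2528 bits

D_KL(P||Q) = Σ P(x) log₂(P(x)/Q(x))

Computing term by term:
  P(1)·log₂(P(1)/Q(1)) = 0.8498·log₂(0.8498/0.0468) = 3.55432
  P(2)·log₂(P(2)/Q(2)) = 0.1305·log₂(0.1305/0.4043) = -0.21289
  P(3)·log₂(P(3)/Q(3)) = 0.0099·log₂(0.0099/0.1156) = -0.03510
  P(4)·log₂(P(4)/Q(4)) = 0.0098·log₂(0.0098/0.4333) = -0.05357

D_KL(P||Q) = 3.55432 - 0.21289 - 0.03510 - 0.05357 = 3.25276 ≈ 3.2528 bits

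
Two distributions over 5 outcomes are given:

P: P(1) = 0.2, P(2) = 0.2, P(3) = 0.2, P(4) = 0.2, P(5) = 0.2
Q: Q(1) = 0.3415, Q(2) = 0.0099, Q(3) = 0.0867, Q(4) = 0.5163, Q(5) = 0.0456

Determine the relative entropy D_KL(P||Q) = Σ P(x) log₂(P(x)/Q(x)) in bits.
1.1070 bits

D_KL(P||Q) = Σ P(x) log₂(P(x)/Q(x))

Computing term by term:
  P(1)·log₂(P(1)/Q(1)) = 0.2·log₂(0.2/0.3415) = -0.15438
  P(2)·log₂(P(2)/Q(2)) = 0.2·log₂(0.2/0.0099) = 0.86729
  P(3)·log₂(P(3)/Q(3)) = 0.2·log₂(0.2/0.0867) = 0.24118
  P(4)·log₂(P(4)/Q(4)) = 0.2·log₂(0.2/0.5163) = -0.27364
  P(5)·log₂(P(5)/Q(5)) = 0.2·log₂(0.2/0.0456) = 0.42658

D_KL(P||Q) = -0.15438 + 0.86729 + 0.24118 - 0.27364 + 0.42658 = 1.10703 ≈ 1.1070 bits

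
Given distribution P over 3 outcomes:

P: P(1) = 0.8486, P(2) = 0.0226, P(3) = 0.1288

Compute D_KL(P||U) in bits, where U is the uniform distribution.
0.8796 bits

U(i) = 1/3 for all i

D_KL(P||U) = Σ P(x) log₂(P(x) / (1/3))
           = Σ P(x) log₂(P(x)) + log₂(3)
           = log₂(3) - H(P)

H(P) = -Σ P(x) log₂(P(x)):
  -P(1)·log₂(P(1)) = -(0.8486)·log₂(0.8486) = 0.20099
  -P(2)·log₂(P(2)) = -(0.0226)·log₂(0.0226) = 0.12357
  -P(3)·log₂(P(3)) = -(0.1288)·log₂(0.1288) = 0.38084
H(P) = 0.20099 + 0.12357 + 0.38084 = 0.70540 bits

log₂(3) = 1.58496 bits

D_KL(P||U) = 1.58496 - 0.70540 = 0.87956 ≈ 0.8796 bits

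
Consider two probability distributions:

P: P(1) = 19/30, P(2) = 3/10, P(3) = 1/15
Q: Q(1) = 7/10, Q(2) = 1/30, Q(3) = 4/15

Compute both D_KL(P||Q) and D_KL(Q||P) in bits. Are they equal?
D_KL(P||Q) = 0.7262 bits, D_KL(Q||P) = 0.5287 bits. No, they are not equal.

D_KL(P||Q) = Σ P(x) log₂(P(x)/Q(x))

Computing term by term:
  P(1)·log₂(P(1)/Q(1)) = (19/30)·log₂((19/30)/(7/10)) = -0.09145
  P(2)·log₂(P(2)/Q(2)) = (3/10)·log₂((3/10)/(1/30)) = 0.95098
  P(3)·log₂(P(3)/Q(3)) = (1/15)·log₂((1/15)/(4/15)) = -0.13333

D_KL(P||Q) = -0.09145 + 0.95098 - 0.13333 = 0.72620 ≈ 0.7262 bits

D_KL(Q||P) = Σ Q(x) log₂(Q(x)/P(x))

Computing term by term:
  Q(1)·log₂(Q(1)/P(1)) = (7/10)·log₂((7/10)/(19/30)) = 0.10107
  Q(2)·log₂(Q(2)/P(2)) = (1/30)·log₂((1/30)/(3/10)) = -0.10566
  Q(3)·log₂(Q(3)/P(3)) = (4/15)·log₂((4/15)/(1/15)) = 0.53333

D_KL(Q||P) = 0.10107 - 0.10566 + 0.53333 = 0.52874 ≈ 0.5287 bits

These are NOT equal (difference: 0.1975 bits). KL divergence is asymmetric: D_KL(P||Q) ≠ D_KL(Q||P) in general.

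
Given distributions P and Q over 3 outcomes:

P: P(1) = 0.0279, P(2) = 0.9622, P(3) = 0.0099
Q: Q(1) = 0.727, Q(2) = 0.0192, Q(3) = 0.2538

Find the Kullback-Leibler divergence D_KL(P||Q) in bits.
5.2561 bits

D_KL(P||Q) = Σ P(x) log₂(P(x)/Q(x))

Computing term by term:
  P(1)·log₂(P(1)/Q(1)) = 0.0279·log₂(0.0279/0.727) = -0.13123
  P(2)·log₂(P(2)/Q(2)) = 0.9622·log₂(0.9622/0.0192) = 5.43370
  P(3)·log₂(P(3)/Q(3)) = 0.0099·log₂(0.0099/0.2538) = -0.04633

D_KL(P||Q) = -0.13123 + 5.43370 - 0.04633 = 5.25614 ≈ 5.2561 bits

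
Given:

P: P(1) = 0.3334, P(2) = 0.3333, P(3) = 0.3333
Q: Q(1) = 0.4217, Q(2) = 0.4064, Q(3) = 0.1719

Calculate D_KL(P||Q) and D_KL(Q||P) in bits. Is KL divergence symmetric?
D_KL(P||Q) = 0.1100 bits, D_KL(Q||P) = 0.0950 bits. No, KL divergence is not symmetric.

D_KL(P||Q) = Σ P(x) log₂(P(x)/Q(x))

Computing term by term:
  P(1)·log₂(P(1)/Q(1)) = 0.3334·log₂(0.3334/0.4217) = -0.11301
  P(2)·log₂(P(2)/Q(2)) = 0.3333·log₂(0.3333/0.4064) = -0.09535
  P(3)·log₂(P(3)/Q(3)) = 0.3333·log₂(0.3333/0.1719) = 0.31839

D_KL(P||Q) = -0.11301 - 0.09535 + 0.31839 = 0.11003 ≈ 0.1100 bits

D_KL(Q||P) = Σ Q(x) log₂(Q(x)/P(x))

Computing term by term:
  Q(1)·log₂(Q(1)/P(1)) = 0.4217·log₂(0.4217/0.3334) = 0.14294
  Q(2)·log₂(Q(2)/P(2)) = 0.4064·log₂(0.4064/0.3333) = 0.11626
  Q(3)·log₂(Q(3)/P(3)) = 0.1719·log₂(0.1719/0.3333) = -0.16421

D_KL(Q||P) = 0.14294 + 0.11626 - 0.16421 = 0.09499 ≈ 0.0950 bits

These are NOT equal (difference: 0.0150 bits). KL divergence is asymmetric: D_KL(P||Q) ≠ D_KL(Q||P) in general.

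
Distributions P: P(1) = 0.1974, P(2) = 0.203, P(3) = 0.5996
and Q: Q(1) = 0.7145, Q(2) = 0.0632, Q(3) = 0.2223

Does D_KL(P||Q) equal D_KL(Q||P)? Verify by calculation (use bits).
D_KL(P||Q) = 0.8337 bits, D_KL(Q||P) = 0.9014 bits. No — D_KL(P||Q) ≠ D_KL(Q||P) for this pair.

D_KL(P||Q) = Σ P(x) log₂(P(x)/Q(x))

Computing term by term:
  P(1)·log₂(P(1)/Q(1)) = 0.1974·log₂(0.1974/0.7145) = -0.36634
  P(2)·log₂(P(2)/Q(2)) = 0.203·log₂(0.203/0.0632) = 0.34175
  P(3)·log₂(P(3)/Q(3)) = 0.5996·log₂(0.5996/0.2223) = 0.85832

D_KL(P||Q) = -0.36634 + 0.34175 + 0.85832 = 0.83373 ≈ 0.8337 bits

D_KL(Q||P) = Σ Q(x) log₂(Q(x)/P(x))

Computing term by term:
  Q(1)·log₂(Q(1)/P(1)) = 0.7145·log₂(0.7145/0.1974) = 1.32598
  Q(2)·log₂(Q(2)/P(2)) = 0.0632·log₂(0.0632/0.203) = -0.10640
  Q(3)·log₂(Q(3)/P(3)) = 0.2223·log₂(0.2223/0.5996) = -0.31822

D_KL(Q||P) = 1.32598 - 0.10640 - 0.31822 = 0.90136 ≈ 0.9014 bits

These are NOT equal (difference: 0.0677 bits). KL divergence is asymmetric: D_KL(P||Q) ≠ D_KL(Q||P) in general.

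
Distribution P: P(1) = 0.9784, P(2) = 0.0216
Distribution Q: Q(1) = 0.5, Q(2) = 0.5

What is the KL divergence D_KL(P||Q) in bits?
0.8497 bits

D_KL(P||Q) = Σ P(x) log₂(P(x)/Q(x))

Computing term by term:
  P(1)·log₂(P(1)/Q(1)) = 0.9784·log₂(0.9784/0.5) = 0.94758
  P(2)·log₂(P(2)/Q(2)) = 0.0216·log₂(0.0216/0.5) = -0.09791

D_KL(P||Q) = 0.94758 - 0.09791 = 0.84967 ≈ 0.8497 bits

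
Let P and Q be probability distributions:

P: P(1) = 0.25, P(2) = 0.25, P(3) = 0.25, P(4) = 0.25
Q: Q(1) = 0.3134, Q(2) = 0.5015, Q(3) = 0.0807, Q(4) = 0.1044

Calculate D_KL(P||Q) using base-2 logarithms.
0.3902 bits

D_KL(P||Q) = Σ P(x) log₂(P(x)/Q(x))

Computing term by term:
  P(1)·log₂(P(1)/Q(1)) = 0.25·log₂(0.25/0.3134) = -0.08152
  P(2)·log₂(P(2)/Q(2)) = 0.25·log₂(0.25/0.5015) = -0.25108
  P(3)·log₂(P(3)/Q(3)) = 0.25·log₂(0.25/0.0807) = 0.40782
  P(4)·log₂(P(4)/Q(4)) = 0.25·log₂(0.25/0.1044) = 0.31495

D_KL(P||Q) = -0.08152 - 0.25108 + 0.40782 + 0.31495 = 0.39017 ≈ 0.3902 bits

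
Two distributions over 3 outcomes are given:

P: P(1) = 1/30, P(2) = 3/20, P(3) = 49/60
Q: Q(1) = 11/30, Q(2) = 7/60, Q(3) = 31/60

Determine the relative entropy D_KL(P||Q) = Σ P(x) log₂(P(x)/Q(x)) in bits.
0.4785 bits

D_KL(P||Q) = Σ P(x) log₂(P(x)/Q(x))

Computing term by term:
  P(1)·log₂(P(1)/Q(1)) = (1/30)·log₂((1/30)/(11/30)) = -0.11531
  P(2)·log₂(P(2)/Q(2)) = (3/20)·log₂((3/20)/(7/60)) = 0.05439
  P(3)·log₂(P(3)/Q(3)) = (49/60)·log₂((49/60)/(31/60)) = 0.53942

D_KL(P||Q) = -0.11531 + 0.05439 + 0.53942 = 0.47850 ≈ 0.4785 bits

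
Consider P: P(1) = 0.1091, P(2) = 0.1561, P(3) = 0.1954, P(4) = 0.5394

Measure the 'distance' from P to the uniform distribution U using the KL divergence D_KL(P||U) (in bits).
0.2924 bits

U(i) = 1/4 for all i

D_KL(P||U) = Σ P(x) log₂(P(x) / (1/4))
           = Σ P(x) log₂(P(x)) + log₂(4)
           = log₂(4) - H(P)

H(P) = -Σ P(x) log₂(P(x)):
  -P(1)·log₂(P(1)) = -(0.1091)·log₂(0.1091) = 0.34871
  -P(2)·log₂(P(2)) = -(0.1561)·log₂(0.1561) = 0.41826
  -P(3)·log₂(P(3)) = -(0.1954)·log₂(0.1954) = 0.46026
  -P(4)·log₂(P(4)) = -(0.5394)·log₂(0.5394) = 0.48037
H(P) = 0.34871 + 0.41826 + 0.46026 + 0.48037 = 1.70760 bits

log₂(4) = 2.00000 bits

D_KL(P||U) = 2.00000 - 1.70760 = 0.29240 ≈ 0.2924 bits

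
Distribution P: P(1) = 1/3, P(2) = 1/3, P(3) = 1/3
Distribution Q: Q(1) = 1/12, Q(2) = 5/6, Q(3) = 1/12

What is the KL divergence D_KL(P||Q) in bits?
0.8927 bits

D_KL(P||Q) = Σ P(x) log₂(P(x)/Q(x))

Computing term by term:
  P(1)·log₂(P(1)/Q(1)) = (1/3)·log₂((1/3)/(1/12)) = 0.66667
  P(2)·log₂(P(2)/Q(2)) = (1/3)·log₂((1/3)/(5/6)) = -0.44064
  P(3)·log₂(P(3)/Q(3)) = (1/3)·log₂((1/3)/(1/12)) = 0.66667

D_KL(P||Q) = 0.66667 - 0.44064 + 0.66667 = 0.89270 ≈ 0.8927 bits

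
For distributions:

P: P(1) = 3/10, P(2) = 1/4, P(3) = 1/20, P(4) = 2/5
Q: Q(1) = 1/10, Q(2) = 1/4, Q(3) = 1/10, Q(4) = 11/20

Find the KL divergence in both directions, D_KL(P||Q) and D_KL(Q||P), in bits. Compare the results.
D_KL(P||Q) = 0.2417 bits, D_KL(Q||P) = 0.1942 bits. D_KL(P||Q) is larger than D_KL(Q||P) by 0.0475 bits; the two directions differ.

D_KL(P||Q) = Σ P(x) log₂(P(x)/Q(x))

Computing term by term:
  P(1)·log₂(P(1)/Q(1)) = (3/10)·log₂((3/10)/(1/10)) = 0.47549
  P(2)·log₂(P(2)/Q(2)) = (1/4)·log₂((1/4)/(1/4)) = 0.00000
  P(3)·log₂(P(3)/Q(3)) = (1/20)·log₂((1/20)/(1/10)) = -0.05000
  P(4)·log₂(P(4)/Q(4)) = (2/5)·log₂((2/5)/(11/20)) = -0.18377

D_KL(P||Q) = 0.47549 + 0.00000 - 0.05000 - 0.18377 = 0.24172 ≈ 0.2417 bits

D_KL(Q||P) = Σ Q(x) log₂(Q(x)/P(x))

Computing term by term:
  Q(1)·log₂(Q(1)/P(1)) = (1/10)·log₂((1/10)/(3/10)) = -0.15850
  Q(2)·log₂(Q(2)/P(2)) = (1/4)·log₂((1/4)/(1/4)) = 0.00000
  Q(3)·log₂(Q(3)/P(3)) = (1/10)·log₂((1/10)/(1/20)) = 0.10000
  Q(4)·log₂(Q(4)/P(4)) = (11/20)·log₂((11/20)/(2/5)) = 0.25269

D_KL(Q||P) = -0.15850 + 0.00000 + 0.10000 + 0.25269 = 0.19419 ≈ 0.1942 bits

These are NOT equal (difference: 0.0475 bits). KL divergence is asymmetric: D_KL(P||Q) ≠ D_KL(Q||P) in general.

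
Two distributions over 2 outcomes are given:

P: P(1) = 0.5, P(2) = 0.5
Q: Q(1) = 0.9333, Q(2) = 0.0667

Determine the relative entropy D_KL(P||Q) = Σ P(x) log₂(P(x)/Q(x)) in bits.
1.0029 bits

D_KL(P||Q) = Σ P(x) log₂(P(x)/Q(x))

Computing term by term:
  P(1)·log₂(P(1)/Q(1)) = 0.5·log₂(0.5/0.9333) = -0.45021
  P(2)·log₂(P(2)/Q(2)) = 0.5·log₂(0.5/0.0667) = 1.45308

D_KL(P||Q) = -0.45021 + 1.45308 = 1.00287 ≈ 1.0029 bits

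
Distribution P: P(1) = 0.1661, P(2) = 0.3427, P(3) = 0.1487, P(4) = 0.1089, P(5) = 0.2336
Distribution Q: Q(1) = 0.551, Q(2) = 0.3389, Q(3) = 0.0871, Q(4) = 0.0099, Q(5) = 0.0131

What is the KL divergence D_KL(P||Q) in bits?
1.1806 bits

D_KL(P||Q) = Σ P(x) log₂(P(x)/Q(x))

Computing term by term:
  P(1)·log₂(P(1)/Q(1)) = 0.1661·log₂(0.1661/0.551) = -0.28735
  P(2)·log₂(P(2)/Q(2)) = 0.3427·log₂(0.3427/0.3389) = 0.00551
  P(3)·log₂(P(3)/Q(3)) = 0.1487·log₂(0.1487/0.0871) = 0.11475
  P(4)·log₂(P(4)/Q(4)) = 0.1089·log₂(0.1089/0.0099) = 0.37673
  P(5)·log₂(P(5)/Q(5)) = 0.2336·log₂(0.2336/0.0131) = 0.97094

D_KL(P||Q) = -0.28735 + 0.00551 + 0.11475 + 0.37673 + 0.97094 = 1.18058 ≈ 1.1806 bits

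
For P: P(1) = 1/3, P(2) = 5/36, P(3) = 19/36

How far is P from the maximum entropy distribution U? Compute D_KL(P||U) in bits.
0.1745 bits

U(i) = 1/3 for all i

D_KL(P||U) = Σ P(x) log₂(P(x) / (1/3))
           = Σ P(x) log₂(P(x)) + log₂(3)
           = log₂(3) - H(P)

H(P) = -Σ P(x) log₂(P(x)):
  -P(1)·log₂(P(1)) = -(1/3)·log₂(1/3) = 0.52832
  -P(2)·log₂(P(2)) = -(5/36)·log₂(5/36) = 0.39556
  -P(3)·log₂(P(3)) = -(19/36)·log₂(19/36) = 0.48661
H(P) = 0.52832 + 0.39556 + 0.48661 = 1.41049 bits

log₂(3) = 1.58496 bits

D_KL(P||U) = 1.58496 - 1.41049 = 0.17447 ≈ 0.1745 bits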